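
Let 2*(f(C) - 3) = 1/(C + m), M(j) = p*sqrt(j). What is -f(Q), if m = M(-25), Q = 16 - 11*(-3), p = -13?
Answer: -39805/13252 - 65*I/13252 ≈ -3.0037 - 0.0049049*I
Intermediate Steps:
Q = 49 (Q = 16 + 33 = 49)
M(j) = -13*sqrt(j)
m = -65*I ≈ -65.0*I
f(C) = 3 + 1/(2*(C - 65*I))
-f(Q) = -(1 - 390*I + 6*49)/(2*(49 - 65*I)) = -(49 + 65*I)/6626*(1 - 390*I + 294)/2 = -(49 + 65*I)/6626*(295 - 390*I)/2 = -(49 + 65*I)*(295 - 390*I)/13252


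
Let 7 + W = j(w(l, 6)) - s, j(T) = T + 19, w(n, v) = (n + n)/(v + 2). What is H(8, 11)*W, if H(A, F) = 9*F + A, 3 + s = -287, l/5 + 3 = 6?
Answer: 130861/4 ≈ 32715.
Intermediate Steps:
l = 15 (l = -15 + 5*6 = -15 + 30 = 15)
w(n, v) = 2*n/(2 + v) (w(n, v) = (2*n)/(2 + v) = 2*n/(2 + v))
j(T) = 19 + T
s = -290 (s = -3 - 287 = -290)
H(A, F) = A + 9*F
W = 1223/4 (W = -7 + ((19 + 2*15/(2 + 6)) - 1*(-290)) = -7 + ((19 + 2*15/8) + 290) = -7 + ((19 + 2*15*(1/8)) + 290) = -7 + ((19 + 15/4) + 290) = -7 + (91/4 + 290) = -7 + 1251/4 = 1223/4 ≈ 305.75)
H(8, 11)*W = (8 + 9*11)*(1223/4) = (8 + 99)*(1223/4) = 107*(1223/4) = 130861/4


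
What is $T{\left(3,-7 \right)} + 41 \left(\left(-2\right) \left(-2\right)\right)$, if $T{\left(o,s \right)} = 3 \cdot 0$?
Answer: $164$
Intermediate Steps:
$T{\left(o,s \right)} = 0$
$T{\left(3,-7 \right)} + 41 \left(\left(-2\right) \left(-2\right)\right) = 0 + 41 \left(\left(-2\right) \left(-2\right)\right) = 0 + 41 \cdot 4 = 0 + 164 = 164$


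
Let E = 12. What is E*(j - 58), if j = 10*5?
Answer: -96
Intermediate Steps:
j = 50
E*(j - 58) = 12*(50 - 58) = 12*(-8) = -96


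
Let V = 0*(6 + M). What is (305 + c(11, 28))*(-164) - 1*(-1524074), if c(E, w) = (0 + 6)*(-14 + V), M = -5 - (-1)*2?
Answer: 1487830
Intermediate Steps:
M = -3 (M = -5 - 1*(-2) = -5 + 2 = -3)
V = 0 (V = 0*(6 - 3) = 0*3 = 0)
c(E, w) = -84 (c(E, w) = (0 + 6)*(-14 + 0) = 6*(-14) = -84)
(305 + c(11, 28))*(-164) - 1*(-1524074) = (305 - 84)*(-164) - 1*(-1524074) = 221*(-164) + 1524074 = -36244 + 1524074 = 1487830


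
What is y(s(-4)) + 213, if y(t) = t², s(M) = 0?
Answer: 213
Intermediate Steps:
y(s(-4)) + 213 = 0² + 213 = 0 + 213 = 213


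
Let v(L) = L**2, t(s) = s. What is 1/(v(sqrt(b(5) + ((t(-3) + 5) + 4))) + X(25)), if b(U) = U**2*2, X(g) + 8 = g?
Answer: 1/73 ≈ 0.013699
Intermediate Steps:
X(g) = -8 + g
b(U) = 2*U**2
1/(v(sqrt(b(5) + ((t(-3) + 5) + 4))) + X(25)) = 1/((sqrt(2*5**2 + ((-3 + 5) + 4)))**2 + (-8 + 25)) = 1/((sqrt(2*25 + (2 + 4)))**2 + 17) = 1/((sqrt(50 + 6))**2 + 17) = 1/((sqrt(56))**2 + 17) = 1/((2*sqrt(14))**2 + 17) = 1/(56 + 17) = 1/73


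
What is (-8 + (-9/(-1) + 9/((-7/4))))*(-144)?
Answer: 4176/7 ≈ 596.57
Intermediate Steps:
(-8 + (-9/(-1) + 9/((-7/4))))*(-144) = (-8 + (-9*(-1) + 9/((-7*¼))))*(-144) = (-8 + (9 + 9/(-7/4)))*(-144) = (-8 + (9 + 9*(-4/7)))*(-144) = (-8 + (9 - 36/7))*(-144) = (-8 + 27/7)*(-144) = -29/7*(-144) = 4176/7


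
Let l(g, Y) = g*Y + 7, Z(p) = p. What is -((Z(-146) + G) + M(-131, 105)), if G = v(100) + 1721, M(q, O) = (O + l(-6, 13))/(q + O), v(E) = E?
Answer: -21758/13 ≈ -1673.7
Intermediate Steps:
l(g, Y) = 7 + Y*g (l(g, Y) = Y*g + 7 = 7 + Y*g)
M(q, O) = (-71 + O)/(O + q) (M(q, O) = (O + (7 + 13*(-6)))/(q + O) = (O + (7 - 78))/(O + q) = (O - 71)/(O + q) = (-71 + O)/(O + q))
G = 1821 (G = 100 + 1721 = 1821)
-((Z(-146) + G) + M(-131, 105)) = -((-146 + 1821) + (-71 + 105)/(105 - 131)) = -(1675 + 34/(-26)) = -(1675 - 1/26*34) = -(1675 - 17/13) = -1*21758/13 = -21758/13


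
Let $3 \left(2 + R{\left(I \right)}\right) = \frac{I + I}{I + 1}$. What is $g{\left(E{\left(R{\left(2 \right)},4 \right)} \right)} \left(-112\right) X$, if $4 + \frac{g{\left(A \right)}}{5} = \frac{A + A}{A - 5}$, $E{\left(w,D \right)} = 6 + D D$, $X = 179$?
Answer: $\frac{2405760}{17} \approx 1.4152 \cdot 10^{5}$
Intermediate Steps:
$R{\left(I \right)} = -2 + \frac{2 I}{3 \left(1 + I\right)}$ ($R{\left(I \right)} = -2 + \frac{\left(I + I\right) \frac{1}{I + 1}}{3} = -2 + \frac{2 I \frac{1}{1 + I}}{3} = -2 + \frac{2 I}{3 \left(1 + I\right)}$)
$E{\left(w,D \right)} = 6 + D^{2}$
$g{\left(A \right)} = -20 + \frac{10 A}{-5 + A}$ ($g{\left(A \right)} = -20 + 5 \frac{A + A}{A - 5} = -20 + 5 \frac{2 A}{-5 + A} = -20 + \frac{10 A}{-5 + A}$)
$g{\left(E{\left(R{\left(2 \right)},4 \right)} \right)} \left(-112\right) X = \frac{10 \left(10 - \left(6 + 4^{2}\right)\right)}{-5 + \left(6 + 4^{2}\right)} \left(-112\right) 179 = \frac{10 \left(10 - \left(6 + 16\right)\right)}{-5 + \left(6 + 16\right)} \left(-112\right) 179 = \frac{10 \left(10 - 22\right)}{-5 + 22} \left(-112\right) 179 = \frac{10 \left(10 - 22\right)}{17} \left(-112\right) 179 = 10 \cdot \frac{1}{17} \left(-12\right) \left(-112\right) 179 = \left(- \frac{120}{17}\right) \left(-112\right) 179 = \frac{13440}{17} \cdot 179 = \frac{2405760}{17}$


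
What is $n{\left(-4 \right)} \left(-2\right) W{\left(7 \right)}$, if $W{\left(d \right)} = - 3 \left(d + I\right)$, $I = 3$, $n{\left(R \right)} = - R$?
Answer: $240$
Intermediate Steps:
$W{\left(d \right)} = -9 - 3 d$ ($W{\left(d \right)} = - 3 \left(d + 3\right) = - 3 \left(3 + d\right) = -9 - 3 d$)
$n{\left(-4 \right)} \left(-2\right) W{\left(7 \right)} = \left(-1\right) \left(-4\right) \left(-2\right) \left(-9 - 21\right) = 4 \left(-2\right) \left(-9 - 21\right) = \left(-8\right) \left(-30\right) = 240$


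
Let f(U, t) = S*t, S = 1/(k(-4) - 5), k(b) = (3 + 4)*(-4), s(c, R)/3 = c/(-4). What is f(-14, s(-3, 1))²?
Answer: 9/1936 ≈ 0.0046488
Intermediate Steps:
s(c, R) = -3*c/4 (s(c, R) = 3*(c/(-4)) = 3*(c*(-¼)) = 3*(-c/4) = -3*c/4)
k(b) = -28 (k(b) = 7*(-4) = -28)
S = -1/33 (S = 1/(-28 - 5) = 1/(-33) = -1/33 ≈ -0.030303)
f(U, t) = -t/33
f(-14, s(-3, 1))² = (-(-1)*(-3)/44)² = (-1/33*9/4)² = (-3/44)² = 9/1936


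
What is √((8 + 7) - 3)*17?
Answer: 34*√3 ≈ 58.890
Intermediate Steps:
√((8 + 7) - 3)*17 = √(15 - 3)*17 = √12*17 = (2*√3)*17 = 34*√3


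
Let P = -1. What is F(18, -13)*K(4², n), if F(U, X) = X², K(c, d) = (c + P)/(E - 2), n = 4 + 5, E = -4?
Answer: -845/2 ≈ -422.50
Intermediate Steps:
n = 9
K(c, d) = ⅙ - c/6 (K(c, d) = (c - 1)/(-4 - 2) = (-1 + c)/(-6) = (-1 + c)*(-⅙) = ⅙ - c/6)
F(18, -13)*K(4², n) = (-13)²*(⅙ - ⅙*4²) = 169*(⅙ - ⅙*16) = 169*(⅙ - 8/3) = 169*(-5/2) = -845/2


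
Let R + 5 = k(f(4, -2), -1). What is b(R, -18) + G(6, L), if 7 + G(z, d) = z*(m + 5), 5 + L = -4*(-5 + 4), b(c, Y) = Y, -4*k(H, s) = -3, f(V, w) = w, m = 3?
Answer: 23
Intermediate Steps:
k(H, s) = ¾ (k(H, s) = -¼*(-3) = ¾)
R = -17/4 (R = -5 + ¾ = -17/4 ≈ -4.2500)
L = -1 (L = -5 - 4*(-5 + 4) = -5 - 4*(-1) = -5 + 4 = -1)
G(z, d) = -7 + 8*z (G(z, d) = -7 + z*(3 + 5) = -7 + z*8 = -7 + 8*z)
b(R, -18) + G(6, L) = -18 + (-7 + 8*6) = -18 + (-7 + 48) = -18 + 41 = 23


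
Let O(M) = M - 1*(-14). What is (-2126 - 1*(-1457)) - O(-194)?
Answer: -489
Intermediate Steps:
O(M) = 14 + M (O(M) = M + 14 = 14 + M)
(-2126 - 1*(-1457)) - O(-194) = (-2126 - 1*(-1457)) - (14 - 194) = (-2126 + 1457) - 1*(-180) = -669 + 180 = -489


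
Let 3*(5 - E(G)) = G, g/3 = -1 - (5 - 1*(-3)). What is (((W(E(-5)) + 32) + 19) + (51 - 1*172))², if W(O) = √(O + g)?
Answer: (210 - I*√183)²/9 ≈ 4879.7 - 631.29*I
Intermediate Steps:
g = -27 (g = 3*(-1 - (5 - 1*(-3))) = 3*(-1 - (5 + 3)) = 3*(-1 - 1*8) = 3*(-1 - 8) = 3*(-9) = -27)
E(G) = 5 - G/3
W(O) = √(-27 + O) (W(O) = √(O - 27) = √(-27 + O))
(((W(E(-5)) + 32) + 19) + (51 - 1*172))² = (((√(-27 + (5 - ⅓*(-5))) + 32) + 19) + (51 - 1*172))² = (((√(-27 + (5 + 5/3)) + 32) + 19) + (51 - 172))² = (((√(-27 + 20/3) + 32) + 19) - 121)² = (((√(-61/3) + 32) + 19) - 121)² = (((I*√183/3 + 32) + 19) - 121)² = (((32 + I*√183/3) + 19) - 121)² = ((51 + I*√183/3) - 121)² = (-70 + I*√183/3)²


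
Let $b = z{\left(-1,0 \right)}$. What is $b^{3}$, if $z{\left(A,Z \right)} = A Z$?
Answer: $0$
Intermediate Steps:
$b = 0$ ($b = \left(-1\right) 0 = 0$)
$b^{3} = 0^{3} = 0$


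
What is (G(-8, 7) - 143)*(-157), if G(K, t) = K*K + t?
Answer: 11304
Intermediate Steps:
G(K, t) = t + K**2 (G(K, t) = K**2 + t = t + K**2)
(G(-8, 7) - 143)*(-157) = ((7 + (-8)**2) - 143)*(-157) = ((7 + 64) - 143)*(-157) = (71 - 143)*(-157) = -72*(-157) = 11304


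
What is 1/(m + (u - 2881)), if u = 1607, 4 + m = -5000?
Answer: -1/6278 ≈ -0.00015929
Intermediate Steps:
m = -5004 (m = -4 - 5000 = -5004)
1/(m + (u - 2881)) = 1/(-5004 + (1607 - 2881)) = 1/(-5004 - 1274) = 1/(-6278) = -1/6278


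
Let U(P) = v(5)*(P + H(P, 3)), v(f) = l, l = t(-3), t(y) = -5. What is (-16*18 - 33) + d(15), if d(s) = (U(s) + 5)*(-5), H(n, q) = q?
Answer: 104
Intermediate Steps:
l = -5
v(f) = -5
U(P) = -15 - 5*P (U(P) = -5*(P + 3) = -5*(3 + P) = -15 - 5*P)
d(s) = 50 + 25*s (d(s) = ((-15 - 5*s) + 5)*(-5) = (-10 - 5*s)*(-5) = 50 + 25*s)
(-16*18 - 33) + d(15) = (-16*18 - 33) + (50 + 25*15) = (-288 - 33) + (50 + 375) = -321 + 425 = 104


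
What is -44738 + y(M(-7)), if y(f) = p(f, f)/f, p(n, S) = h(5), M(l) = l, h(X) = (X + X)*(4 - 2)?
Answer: -313186/7 ≈ -44741.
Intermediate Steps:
h(X) = 4*X (h(X) = (2*X)*2 = 4*X)
p(n, S) = 20 (p(n, S) = 4*5 = 20)
y(f) = 20/f
-44738 + y(M(-7)) = -44738 + 20/(-7) = -44738 + 20*(-⅐) = -44738 - 20/7 = -313186/7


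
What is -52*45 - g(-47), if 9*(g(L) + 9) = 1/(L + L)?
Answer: -1972025/846 ≈ -2331.0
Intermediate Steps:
g(L) = -9 + 1/(18*L) (g(L) = -9 + 1/(9*(L + L)) = -9 + 1/(9*((2*L))) = -9 + (1/(2*L))/9 = -9 + 1/(18*L))
-52*45 - g(-47) = -52*45 - (-9 + (1/18)/(-47)) = -2340 - (-9 + (1/18)*(-1/47)) = -2340 - (-9 - 1/846) = -2340 - 1*(-7615/846) = -2340 + 7615/846 = -1972025/846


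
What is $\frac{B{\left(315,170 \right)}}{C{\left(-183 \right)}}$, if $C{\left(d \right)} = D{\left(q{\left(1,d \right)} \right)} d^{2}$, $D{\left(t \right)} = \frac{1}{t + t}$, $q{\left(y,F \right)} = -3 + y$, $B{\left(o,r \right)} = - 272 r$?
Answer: $\frac{184960}{33489} \approx 5.523$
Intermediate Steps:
$D{\left(t \right)} = \frac{1}{2 t}$
$C{\left(d \right)} = - \frac{d^{2}}{4}$ ($C{\left(d \right)} = \frac{1}{2 \left(-3 + 1\right)} d^{2} = \frac{1}{2 \left(-2\right)} d^{2} = \frac{1}{2} \left(- \frac{1}{2}\right) d^{2} = - \frac{d^{2}}{4}$)
$\frac{B{\left(315,170 \right)}}{C{\left(-183 \right)}} = \frac{\left(-272\right) 170}{\left(- \frac{1}{4}\right) \left(-183\right)^{2}} = - \frac{46240}{\left(- \frac{1}{4}\right) 33489} = - \frac{46240}{- \frac{33489}{4}} = \left(-46240\right) \left(- \frac{4}{33489}\right) = \frac{184960}{33489}$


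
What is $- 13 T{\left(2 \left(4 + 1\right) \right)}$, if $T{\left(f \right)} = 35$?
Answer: $-455$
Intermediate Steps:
$- 13 T{\left(2 \left(4 + 1\right) \right)} = \left(-13\right) 35 = -455$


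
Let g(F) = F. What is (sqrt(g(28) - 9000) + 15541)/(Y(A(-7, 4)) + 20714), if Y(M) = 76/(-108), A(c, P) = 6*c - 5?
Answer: 419607/559259 + 54*I*sqrt(2243)/559259 ≈ 0.75029 + 0.0045729*I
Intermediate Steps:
A(c, P) = -5 + 6*c
Y(M) = -19/27 (Y(M) = 76*(-1/108) = -19/27)
(sqrt(g(28) - 9000) + 15541)/(Y(A(-7, 4)) + 20714) = (sqrt(28 - 9000) + 15541)/(-19/27 + 20714) = (sqrt(-8972) + 15541)/(559259/27) = (2*I*sqrt(2243) + 15541)*(27/559259) = (15541 + 2*I*sqrt(2243))*(27/559259) = 419607/559259 + 54*I*sqrt(2243)/559259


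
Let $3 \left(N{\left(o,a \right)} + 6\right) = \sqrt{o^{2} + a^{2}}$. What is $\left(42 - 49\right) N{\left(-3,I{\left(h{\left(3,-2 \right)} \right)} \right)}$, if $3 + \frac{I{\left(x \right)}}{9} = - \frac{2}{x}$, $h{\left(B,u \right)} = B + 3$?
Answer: $42 - 7 \sqrt{101} \approx -28.349$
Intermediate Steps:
$h{\left(B,u \right)} = 3 + B$
$I{\left(x \right)} = -27 - \frac{18}{x}$ ($I{\left(x \right)} = -27 + 9 \left(- \frac{2}{x}\right) = -27 - \frac{18}{x}$)
$N{\left(o,a \right)} = -6 + \frac{\sqrt{a^{2} + o^{2}}}{3}$ ($N{\left(o,a \right)} = -6 + \frac{\sqrt{o^{2} + a^{2}}}{3} = -6 + \frac{\sqrt{a^{2} + o^{2}}}{3}$)
$\left(42 - 49\right) N{\left(-3,I{\left(h{\left(3,-2 \right)} \right)} \right)} = \left(42 - 49\right) \left(-6 + \frac{\sqrt{\left(-27 - \frac{18}{3 + 3}\right)^{2} + \left(-3\right)^{2}}}{3}\right) = - 7 \left(-6 + \frac{\sqrt{\left(-27 - \frac{18}{6}\right)^{2} + 9}}{3}\right) = - 7 \left(-6 + \frac{\sqrt{\left(-27 - 3\right)^{2} + 9}}{3}\right) = - 7 \left(-6 + \frac{\sqrt{\left(-30\right)^{2} + 9}}{3}\right) = - 7 \left(-6 + \frac{\sqrt{900 + 9}}{3}\right) = - 7 \left(-6 + \frac{\sqrt{909}}{3}\right) = - 7 \left(-6 + \frac{3 \sqrt{101}}{3}\right) = - 7 \left(-6 + \sqrt{101}\right) = 42 - 7 \sqrt{101}$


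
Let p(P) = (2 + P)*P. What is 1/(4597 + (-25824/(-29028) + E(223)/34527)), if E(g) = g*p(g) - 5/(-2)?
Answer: 167041626/822171473975 ≈ 0.00020317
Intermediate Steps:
p(P) = P*(2 + P)
E(g) = 5/2 + g²*(2 + g) (E(g) = g*(g*(2 + g)) - 5/(-2) = g²*(2 + g) - 5*(-½) = g²*(2 + g) + 5/2 = 5/2 + g²*(2 + g))
1/(4597 + (-25824/(-29028) + E(223)/34527)) = 1/(4597 + (-25824/(-29028) + (5/2 + 223²*(2 + 223))/34527)) = 1/(4597 + (-25824*(-1/29028) + (5/2 + 49729*225)*(1/34527))) = 1/(4597 + (2152/2419 + (5/2 + 11189025)*(1/34527))) = 1/(4597 + (2152/2419 + (22378055/2)*(1/34527))) = 1/(4597 + (2152/2419 + 22378055/69054)) = 1/(4597 + 54281119253/167041626) = 1/(822171473975/167041626) = 167041626/822171473975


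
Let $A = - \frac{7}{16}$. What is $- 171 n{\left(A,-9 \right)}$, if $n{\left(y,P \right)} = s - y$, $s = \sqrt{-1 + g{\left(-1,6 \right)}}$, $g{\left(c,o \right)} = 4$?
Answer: $- \frac{1197}{16} - 171 \sqrt{3} \approx -370.99$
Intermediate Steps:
$s = \sqrt{3}$ ($s = \sqrt{-1 + 4} = \sqrt{3} \approx 1.732$)
$A = - \frac{7}{16}$ ($A = \left(-7\right) \frac{1}{16} = - \frac{7}{16} \approx -0.4375$)
$n{\left(y,P \right)} = \sqrt{3} - y$
$- 171 n{\left(A,-9 \right)} = - 171 \left(\sqrt{3} - - \frac{7}{16}\right) = - 171 \left(\sqrt{3} + \frac{7}{16}\right) = - 171 \left(\frac{7}{16} + \sqrt{3}\right) = - \frac{1197}{16} - 171 \sqrt{3}$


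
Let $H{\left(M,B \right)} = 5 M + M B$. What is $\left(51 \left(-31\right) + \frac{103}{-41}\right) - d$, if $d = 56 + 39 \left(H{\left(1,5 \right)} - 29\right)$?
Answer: $- \frac{36839}{41} \approx -898.51$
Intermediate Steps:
$H{\left(M,B \right)} = 5 M + B M$
$d = -685$ ($d = 56 + 39 \left(1 \left(5 + 5\right) - 29\right) = 56 + 39 \left(1 \cdot 10 - 29\right) = 56 + 39 \left(10 - 29\right) = 56 + 39 \left(-19\right) = 56 - 741 = -685$)
$\left(51 \left(-31\right) + \frac{103}{-41}\right) - d = \left(51 \left(-31\right) + \frac{103}{-41}\right) - -685 = \left(-1581 + 103 \left(- \frac{1}{41}\right)\right) + 685 = \left(-1581 - \frac{103}{41}\right) + 685 = - \frac{64924}{41} + 685 = - \frac{36839}{41}$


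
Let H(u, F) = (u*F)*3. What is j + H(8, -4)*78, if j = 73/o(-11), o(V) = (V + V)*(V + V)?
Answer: -3624119/484 ≈ -7487.9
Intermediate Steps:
H(u, F) = 3*F*u (H(u, F) = (F*u)*3 = 3*F*u)
o(V) = 4*V² (o(V) = (2*V)*(2*V) = 4*V²)
j = 73/484 (j = 73/((4*(-11)²)) = 73/((4*121)) = 73/484 ≈ 0.15083)
j + H(8, -4)*78 = 73/484 + (3*(-4)*8)*78 = 73/484 - 96*78 = 73/484 - 7488 = -3624119/484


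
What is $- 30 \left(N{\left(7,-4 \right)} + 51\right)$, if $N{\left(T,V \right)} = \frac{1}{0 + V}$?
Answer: $- \frac{3045}{2} \approx -1522.5$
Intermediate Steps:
$N{\left(T,V \right)} = \frac{1}{V}$
$- 30 \left(N{\left(7,-4 \right)} + 51\right) = - 30 \left(\frac{1}{-4} + 51\right) = - 30 \left(- \frac{1}{4} + 51\right) = \left(-30\right) \frac{203}{4} = - \frac{3045}{2}$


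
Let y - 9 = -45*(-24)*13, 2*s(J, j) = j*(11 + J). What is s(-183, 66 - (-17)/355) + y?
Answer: 2970953/355 ≈ 8368.9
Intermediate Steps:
s(J, j) = j*(11 + J)/2 (s(J, j) = (j*(11 + J))/2 = j*(11 + J)/2)
y = 14049 (y = 9 - 45*(-24)*13 = 9 + 1080*13 = 9 + 14040 = 14049)
s(-183, 66 - (-17)/355) + y = (66 - (-17)/355)*(11 - 183)/2 + 14049 = (½)*(66 - (-17)/355)*(-172) + 14049 = (½)*(66 - 1*(-17/355))*(-172) + 14049 = (½)*(66 + 17/355)*(-172) + 14049 = (½)*(23447/355)*(-172) + 14049 = -2016442/355 + 14049 = 2970953/355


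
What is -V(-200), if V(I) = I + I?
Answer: 400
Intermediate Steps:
V(I) = 2*I
-V(-200) = -2*(-200) = -1*(-400) = 400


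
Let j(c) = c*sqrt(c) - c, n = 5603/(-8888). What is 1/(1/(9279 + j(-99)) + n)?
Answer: -4427287224200280/2790497316733207 - 23461973568*I*sqrt(11)/2790497316733207 ≈ -1.5866 - 2.7886e-5*I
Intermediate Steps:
n = -5603/8888 (n = 5603*(-1/8888) = -5603/8888 ≈ -0.63040)
j(c) = c**(3/2) - c
1/(1/(9279 + j(-99)) + n) = 1/(1/(9279 + ((-99)**(3/2) - 1*(-99))) - 5603/8888) = 1/(1/(9279 + (-297*I*sqrt(11) + 99)) - 5603/8888) = 1/(1/(9279 + (99 - 297*I*sqrt(11))) - 5603/8888) = 1/(1/(9378 - 297*I*sqrt(11)) - 5603/8888) = 1/(-5603/8888 + 1/(9378 - 297*I*sqrt(11)))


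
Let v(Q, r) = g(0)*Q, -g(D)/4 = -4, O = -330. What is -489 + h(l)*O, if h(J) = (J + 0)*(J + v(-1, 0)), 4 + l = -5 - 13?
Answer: -276369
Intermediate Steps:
g(D) = 16 (g(D) = -4*(-4) = 16)
l = -22 (l = -4 + (-5 - 13) = -4 - 18 = -22)
v(Q, r) = 16*Q
h(J) = J*(-16 + J) (h(J) = (J + 0)*(J + 16*(-1)) = J*(J - 16) = J*(-16 + J))
-489 + h(l)*O = -489 - 22*(-16 - 22)*(-330) = -489 - 22*(-38)*(-330) = -489 + 836*(-330) = -489 - 275880 = -276369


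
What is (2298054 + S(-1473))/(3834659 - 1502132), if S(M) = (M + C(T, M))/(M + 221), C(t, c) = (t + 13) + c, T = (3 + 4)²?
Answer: 719291623/730080951 ≈ 0.98522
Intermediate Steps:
T = 49 (T = 7² = 49)
C(t, c) = 13 + c + t (C(t, c) = (13 + t) + c = 13 + c + t)
S(M) = (62 + 2*M)/(221 + M) (S(M) = (M + (13 + M + 49))/(M + 221) = (M + (62 + M))/(221 + M) = (62 + 2*M)/(221 + M))
(2298054 + S(-1473))/(3834659 - 1502132) = (2298054 + 2*(31 - 1473)/(221 - 1473))/(3834659 - 1502132) = (2298054 + 2*(-1442)/(-1252))/2332527 = (2298054 + 2*(-1/1252)*(-1442))*(1/2332527) = (2298054 + 721/313)*(1/2332527) = (719291623/313)*(1/2332527) = 719291623/730080951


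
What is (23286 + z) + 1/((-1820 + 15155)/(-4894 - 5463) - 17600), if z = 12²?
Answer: 4271207804693/182296535 ≈ 23430.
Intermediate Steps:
z = 144
(23286 + z) + 1/((-1820 + 15155)/(-4894 - 5463) - 17600) = (23286 + 144) + 1/((-1820 + 15155)/(-4894 - 5463) - 17600) = 23430 + 1/(13335/(-10357) - 17600) = 23430 + 1/(13335*(-1/10357) - 17600) = 23430 + 1/(-13335/10357 - 17600) = 23430 + 1/(-182296535/10357) = 23430 - 10357/182296535 = 4271207804693/182296535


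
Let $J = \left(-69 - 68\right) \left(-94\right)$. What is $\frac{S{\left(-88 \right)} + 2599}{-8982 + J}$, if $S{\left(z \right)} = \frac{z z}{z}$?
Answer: $\frac{2511}{3896} \approx 0.64451$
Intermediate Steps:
$J = 12878$ ($J = \left(-137\right) \left(-94\right) = 12878$)
$S{\left(z \right)} = z$ ($S{\left(z \right)} = \frac{z^{2}}{z} = z$)
$\frac{S{\left(-88 \right)} + 2599}{-8982 + J} = \frac{-88 + 2599}{-8982 + 12878} = \frac{2511}{3896}$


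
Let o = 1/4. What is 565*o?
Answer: 565/4 ≈ 141.25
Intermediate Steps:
o = 1/4 ≈ 0.25000
565*o = 565*(1/4) = 565/4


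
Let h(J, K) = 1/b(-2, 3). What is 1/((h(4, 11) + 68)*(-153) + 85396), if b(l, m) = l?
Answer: 2/150137 ≈ 1.3321e-5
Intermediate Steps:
h(J, K) = -½ (h(J, K) = 1/(-2) = -½)
1/((h(4, 11) + 68)*(-153) + 85396) = 1/((-½ + 68)*(-153) + 85396) = 1/((135/2)*(-153) + 85396) = 1/(-20655/2 + 85396) = 1/(150137/2) = 2/150137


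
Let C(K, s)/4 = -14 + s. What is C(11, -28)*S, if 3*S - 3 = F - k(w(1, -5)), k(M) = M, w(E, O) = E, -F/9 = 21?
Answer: 10472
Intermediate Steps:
F = -189 (F = -9*21 = -189)
C(K, s) = -56 + 4*s (C(K, s) = 4*(-14 + s) = -56 + 4*s)
S = -187/3 (S = 1 + (-189 - 1*1)/3 = 1 + (-189 - 1)/3 = 1 + (⅓)*(-190) = 1 - 190/3 = -187/3 ≈ -62.333)
C(11, -28)*S = (-56 + 4*(-28))*(-187/3) = (-56 - 112)*(-187/3) = -168*(-187/3) = 10472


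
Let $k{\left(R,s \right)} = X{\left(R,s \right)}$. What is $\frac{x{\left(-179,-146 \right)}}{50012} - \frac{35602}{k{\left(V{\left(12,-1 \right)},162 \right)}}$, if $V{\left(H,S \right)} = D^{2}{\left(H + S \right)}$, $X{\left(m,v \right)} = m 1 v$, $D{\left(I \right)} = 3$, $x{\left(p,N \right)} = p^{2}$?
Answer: $- \frac{866905723}{36458748} \approx -23.778$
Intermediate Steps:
$X{\left(m,v \right)} = m v$
$V{\left(H,S \right)} = 9$ ($V{\left(H,S \right)} = 3^{2} = 9$)
$k{\left(R,s \right)} = R s$
$\frac{x{\left(-179,-146 \right)}}{50012} - \frac{35602}{k{\left(V{\left(12,-1 \right)},162 \right)}} = \frac{\left(-179\right)^{2}}{50012} - \frac{35602}{9 \cdot 162} = 32041 \cdot \frac{1}{50012} - \frac{35602}{1458} = \frac{32041}{50012} - \frac{17801}{729} = - \frac{866905723}{36458748}$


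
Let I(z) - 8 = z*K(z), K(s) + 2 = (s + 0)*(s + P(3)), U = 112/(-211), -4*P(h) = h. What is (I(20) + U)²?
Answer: 2617393322896/44521 ≈ 5.8790e+7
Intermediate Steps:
P(h) = -h/4
U = -112/211 (U = 112*(-1/211) = -112/211 ≈ -0.53081)
K(s) = -2 + s*(-¾ + s) (K(s) = -2 + (s + 0)*(s - ¼*3) = -2 + s*(s - ¾) = -2 + s*(-¾ + s))
I(z) = 8 + z*(-2 + z² - 3*z/4)
(I(20) + U)² = ((8 - ¼*20*(8 - 4*20² + 3*20)) - 112/211)² = ((8 - ¼*20*(8 - 4*400 + 60)) - 112/211)² = ((8 - ¼*20*(8 - 1600 + 60)) - 112/211)² = ((8 - ¼*20*(-1532)) - 112/211)² = ((8 + 7660) - 112/211)² = (7668 - 112/211)² = (1617836/211)² = 2617393322896/44521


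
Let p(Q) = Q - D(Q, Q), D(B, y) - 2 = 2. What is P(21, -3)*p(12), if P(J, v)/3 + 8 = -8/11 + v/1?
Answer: -3096/11 ≈ -281.45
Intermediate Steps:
D(B, y) = 4 (D(B, y) = 2 + 2 = 4)
P(J, v) = -288/11 + 3*v (P(J, v) = -24 + 3*(-8/11 + v/1) = -24 + 3*(-8*1/11 + v*1) = -24 + 3*(-8/11 + v) = -24 + (-24/11 + 3*v) = -288/11 + 3*v)
p(Q) = -4 + Q (p(Q) = Q - 1*4 = Q - 4 = -4 + Q)
P(21, -3)*p(12) = (-288/11 + 3*(-3))*(-4 + 12) = (-288/11 - 9)*8 = -387/11*8 = -3096/11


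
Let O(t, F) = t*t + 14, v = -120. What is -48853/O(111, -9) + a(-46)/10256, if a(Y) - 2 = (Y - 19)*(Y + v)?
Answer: -45989631/15813470 ≈ -2.9083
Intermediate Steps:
O(t, F) = 14 + t**2 (O(t, F) = t**2 + 14 = 14 + t**2)
a(Y) = 2 + (-120 + Y)*(-19 + Y) (a(Y) = 2 + (Y - 19)*(Y - 120) = 2 + (-19 + Y)*(-120 + Y) = 2 + (-120 + Y)*(-19 + Y))
-48853/O(111, -9) + a(-46)/10256 = -48853/(14 + 111**2) + (2282 + (-46)**2 - 139*(-46))/10256 = -48853/(14 + 12321) + (2282 + 2116 + 6394)*(1/10256) = -48853/12335 + 10792*(1/10256) = -48853*1/12335 + 1349/1282 = -48853/12335 + 1349/1282 = -45989631/15813470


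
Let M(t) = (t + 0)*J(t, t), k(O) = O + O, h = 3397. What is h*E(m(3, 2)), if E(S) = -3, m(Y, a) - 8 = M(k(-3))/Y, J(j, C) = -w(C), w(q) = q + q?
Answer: -10191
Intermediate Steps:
w(q) = 2*q
J(j, C) = -2*C
k(O) = 2*O
M(t) = -2*t² (M(t) = (t + 0)*(-2*t) = t*(-2*t) = -2*t²)
m(Y, a) = 8 - 72/Y (m(Y, a) = 8 + (-2*(2*(-3))²)/Y = 8 + (-2*(-6)²)/Y = 8 + (-2*36)/Y = 8 - 72/Y)
h*E(m(3, 2)) = 3397*(-3) = -10191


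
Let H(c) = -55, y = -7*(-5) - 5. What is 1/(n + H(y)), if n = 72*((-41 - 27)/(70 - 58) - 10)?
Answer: -1/1183 ≈ -0.00084531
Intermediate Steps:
y = 30 (y = 35 - 5 = 30)
n = -1128 (n = 72*(-68/12 - 10) = 72*(-68*1/12 - 10) = 72*(-17/3 - 10) = 72*(-47/3) = -1128)
1/(n + H(y)) = 1/(-1128 - 55) = 1/(-1183) = -1/1183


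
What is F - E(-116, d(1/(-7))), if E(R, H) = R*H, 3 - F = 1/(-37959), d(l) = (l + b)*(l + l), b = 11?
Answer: -663713066/1859991 ≈ -356.84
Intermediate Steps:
d(l) = 2*l*(11 + l) (d(l) = (l + 11)*(l + l) = (11 + l)*(2*l) = 2*l*(11 + l))
F = 113878/37959 (F = 3 - 1/(-37959) = 3 - 1*(-1/37959) = 3 + 1/37959 = 113878/37959 ≈ 3.0000)
E(R, H) = H*R
F - E(-116, d(1/(-7))) = 113878/37959 - 2*(11 + 1/(-7))/(-7)*(-116) = 113878/37959 - 2*(-⅐)*(11 - ⅐)*(-116) = 113878/37959 - 2*(-⅐)*(76/7)*(-116) = 113878/37959 - (-152)*(-116)/49 = 113878/37959 - 1*17632/49 = 113878/37959 - 17632/49 = -663713066/1859991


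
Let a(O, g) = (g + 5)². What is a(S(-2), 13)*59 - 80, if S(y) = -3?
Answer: 19036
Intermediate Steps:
a(O, g) = (5 + g)²
a(S(-2), 13)*59 - 80 = (5 + 13)²*59 - 80 = 18²*59 - 80 = 324*59 - 80 = 19116 - 80 = 19036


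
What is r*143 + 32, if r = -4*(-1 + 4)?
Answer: -1684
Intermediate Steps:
r = -12 (r = -4*3 = -12)
r*143 + 32 = -12*143 + 32 = -1716 + 32 = -1684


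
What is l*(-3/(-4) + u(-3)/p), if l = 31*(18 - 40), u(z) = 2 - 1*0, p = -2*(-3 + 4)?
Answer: 341/2 ≈ 170.50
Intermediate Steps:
p = -2 (p = -2*1 = -2)
u(z) = 2 (u(z) = 2 + 0 = 2)
l = -682 (l = 31*(-22) = -682)
l*(-3/(-4) + u(-3)/p) = -682*(-3/(-4) + 2/(-2)) = -682*(-3*(-1/4) + 2*(-1/2)) = -682*(3/4 - 1) = -682*(-1/4) = 341/2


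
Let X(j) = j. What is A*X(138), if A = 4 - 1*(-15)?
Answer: 2622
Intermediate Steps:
A = 19 (A = 4 + 15 = 19)
A*X(138) = 19*138 = 2622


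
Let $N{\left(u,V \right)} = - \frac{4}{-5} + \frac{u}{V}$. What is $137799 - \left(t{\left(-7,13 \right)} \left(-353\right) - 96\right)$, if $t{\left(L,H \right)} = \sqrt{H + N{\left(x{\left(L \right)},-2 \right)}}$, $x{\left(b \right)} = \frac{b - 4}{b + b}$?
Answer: $137895 + \frac{353 \sqrt{65695}}{70} \approx 1.3919 \cdot 10^{5}$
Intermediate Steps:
$x{\left(b \right)} = \frac{-4 + b}{2 b}$
$N{\left(u,V \right)} = \frac{4}{5} + \frac{u}{V}$ ($N{\left(u,V \right)} = \left(-4\right) \left(- \frac{1}{5}\right) + \frac{u}{V} = \frac{4}{5} + \frac{u}{V}$)
$t{\left(L,H \right)} = \sqrt{\frac{4}{5} + H - \frac{-4 + L}{4 L}}$ ($t{\left(L,H \right)} = \sqrt{H + \left(\frac{4}{5} + \frac{\frac{1}{2} \frac{1}{L} \left(-4 + L\right)}{-2}\right)} = \sqrt{H + \left(\frac{4}{5} + \frac{-4 + L}{2 L} \left(- \frac{1}{2}\right)\right)} = \sqrt{H + \left(\frac{4}{5} - \frac{-4 + L}{4 L}\right)} = \sqrt{\frac{4}{5} + H - \frac{-4 + L}{4 L}}$)
$137799 - \left(t{\left(-7,13 \right)} \left(-353\right) - 96\right) = 137799 - \left(\frac{\sqrt{55 + 100 \cdot 13 + \frac{100}{-7}}}{10} \left(-353\right) - 96\right) = 137799 - \left(\frac{\sqrt{55 + 1300 + 100 \left(- \frac{1}{7}\right)}}{10} \left(-353\right) - 96\right) = 137799 - \left(\frac{\sqrt{55 + 1300 - \frac{100}{7}}}{10} \left(-353\right) - 96\right) = 137799 - \left(\frac{\sqrt{\frac{9385}{7}}}{10} \left(-353\right) - 96\right) = 137799 - \left(\frac{\frac{1}{7} \sqrt{65695}}{10} \left(-353\right) - 96\right) = 137799 - \left(\frac{\sqrt{65695}}{70} \left(-353\right) - 96\right) = 137799 - \left(- \frac{353 \sqrt{65695}}{70} - 96\right) = 137799 - \left(-96 - \frac{353 \sqrt{65695}}{70}\right) = 137799 + \left(96 + \frac{353 \sqrt{65695}}{70}\right) = 137895 + \frac{353 \sqrt{65695}}{70}$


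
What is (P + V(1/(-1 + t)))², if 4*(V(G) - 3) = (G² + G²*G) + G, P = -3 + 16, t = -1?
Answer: 259081/1024 ≈ 253.01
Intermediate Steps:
P = 13
V(G) = 3 + G/4 + G²/4 + G³/4 (V(G) = 3 + ((G² + G²*G) + G)/4 = 3 + ((G² + G³) + G)/4 = 3 + (G + G² + G³)/4 = 3 + (G/4 + G²/4 + G³/4) = 3 + G/4 + G²/4 + G³/4)
(P + V(1/(-1 + t)))² = (13 + (3 + 1/(4*(-1 - 1)) + (1/(-1 - 1))²/4 + (1/(-1 - 1))³/4))² = (13 + (3 + (¼)/(-2) + (1/(-2))²/4 + (1/(-2))³/4))² = (13 + (3 + (¼)*(-½) + (-½)²/4 + (-½)³/4))² = (13 + (3 - ⅛ + (¼)*(¼) + (¼)*(-⅛)))² = (13 + (3 - ⅛ + 1/16 - 1/32))² = (13 + 93/32)² = (509/32)² = 259081/1024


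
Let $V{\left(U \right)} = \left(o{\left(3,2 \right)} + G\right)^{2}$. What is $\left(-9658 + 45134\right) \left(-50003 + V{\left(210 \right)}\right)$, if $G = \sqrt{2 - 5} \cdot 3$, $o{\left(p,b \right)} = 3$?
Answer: $-1774544996 + 638568 i \sqrt{3} \approx -1.7745 \cdot 10^{9} + 1.106 \cdot 10^{6} i$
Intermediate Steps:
$G = 3 i \sqrt{3}$ ($G = \sqrt{-3} \cdot 3 = i \sqrt{3} \cdot 3 = 3 i \sqrt{3} \approx 5.1962 i$)
$V{\left(U \right)} = \left(3 + 3 i \sqrt{3}\right)^{2}$
$\left(-9658 + 45134\right) \left(-50003 + V{\left(210 \right)}\right) = \left(-9658 + 45134\right) \left(-50003 - \left(18 - 18 i \sqrt{3}\right)\right) = 35476 \left(-50021 + 18 i \sqrt{3}\right) = -1774544996 + 638568 i \sqrt{3}$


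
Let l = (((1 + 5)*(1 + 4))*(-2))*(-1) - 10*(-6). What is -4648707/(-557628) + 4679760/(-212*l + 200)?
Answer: -20768598705/117287756 ≈ -177.07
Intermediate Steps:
l = 120 (l = ((6*5)*(-2))*(-1) - 1*(-60) = (30*(-2))*(-1) + 60 = -60*(-1) + 60 = 60 + 60 = 120)
-4648707/(-557628) + 4679760/(-212*l + 200) = -4648707/(-557628) + 4679760/(-212*120 + 200) = -4648707*(-1/557628) + 4679760/(-25440 + 200) = 1549569/185876 + 4679760/(-25240) = 1549569/185876 + 4679760*(-1/25240) = 1549569/185876 - 116994/631 = -20768598705/117287756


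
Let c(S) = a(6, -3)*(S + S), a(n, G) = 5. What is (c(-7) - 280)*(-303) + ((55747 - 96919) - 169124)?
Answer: -104246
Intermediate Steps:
c(S) = 10*S (c(S) = 5*(S + S) = 5*(2*S) = 10*S)
(c(-7) - 280)*(-303) + ((55747 - 96919) - 169124) = (10*(-7) - 280)*(-303) + ((55747 - 96919) - 169124) = (-70 - 280)*(-303) + (-41172 - 169124) = -350*(-303) - 210296 = 106050 - 210296 = -104246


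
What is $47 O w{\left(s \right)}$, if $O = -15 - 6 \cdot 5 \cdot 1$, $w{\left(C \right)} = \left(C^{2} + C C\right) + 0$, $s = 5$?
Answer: $-105750$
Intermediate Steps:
$w{\left(C \right)} = 2 C^{2}$ ($w{\left(C \right)} = \left(C^{2} + C^{2}\right) + 0 = 2 C^{2} + 0 = 2 C^{2}$)
$O = -45$ ($O = -15 - 30 \cdot 1 = -15 - 30 = -45$)
$47 O w{\left(s \right)} = 47 \left(-45\right) 2 \cdot 5^{2} = - 2115 \cdot 2 \cdot 25 = \left(-2115\right) 50 = -105750$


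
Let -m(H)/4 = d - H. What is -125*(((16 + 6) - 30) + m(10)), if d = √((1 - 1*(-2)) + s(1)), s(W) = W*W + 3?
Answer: -4000 + 500*√7 ≈ -2677.1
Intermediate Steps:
s(W) = 3 + W² (s(W) = W² + 3 = 3 + W²)
d = √7 (d = √((1 - 1*(-2)) + (3 + 1²)) = √((1 + 2) + (3 + 1)) = √(3 + 4) = √7 ≈ 2.6458)
m(H) = -4*√7 + 4*H (m(H) = -4*(√7 - H) = -4*√7 + 4*H)
-125*(((16 + 6) - 30) + m(10)) = -125*(((16 + 6) - 30) + (-4*√7 + 4*10)) = -125*((22 - 30) + (-4*√7 + 40)) = -125*(-8 + (40 - 4*√7)) = -125*(32 - 4*√7) = -4000 + 500*√7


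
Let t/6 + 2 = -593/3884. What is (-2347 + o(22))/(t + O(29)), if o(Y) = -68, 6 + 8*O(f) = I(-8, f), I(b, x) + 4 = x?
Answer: 18759720/81883 ≈ 229.10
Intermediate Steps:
I(b, x) = -4 + x
O(f) = -5/4 + f/8 (O(f) = -¾ + (-4 + f)/8 = -¾ + (-½ + f/8) = -5/4 + f/8)
t = -25083/1942 (t = -12 + 6*(-593/3884) = -12 - 1779/1942 = -25083/1942 ≈ -12.916)
(-2347 + o(22))/(t + O(29)) = (-2347 - 68)/(-25083/1942 + (-5/4 + (⅛)*29)) = -2415/(-25083/1942 + (-5/4 + 29/8)) = -2415/(-25083/1942 + 19/8) = -2415/(-81883/7768) = -2415*(-7768/81883) = 18759720/81883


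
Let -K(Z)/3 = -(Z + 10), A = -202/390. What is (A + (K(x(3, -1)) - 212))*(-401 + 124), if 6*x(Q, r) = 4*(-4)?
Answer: 10290827/195 ≈ 52774.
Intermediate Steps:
x(Q, r) = -8/3 (x(Q, r) = (4*(-4))/6 = (1/6)*(-16) = -8/3)
A = -101/195 (A = -202*1/390 = -101/195 ≈ -0.51795)
K(Z) = 30 + 3*Z (K(Z) = -(-3)*(Z + 10) = -(-3)*(10 + Z) = -3*(-10 - Z) = 30 + 3*Z)
(A + (K(x(3, -1)) - 212))*(-401 + 124) = (-101/195 + ((30 + 3*(-8/3)) - 212))*(-401 + 124) = (-101/195 + ((30 - 8) - 212))*(-277) = (-101/195 + (22 - 212))*(-277) = (-101/195 - 190)*(-277) = -37151/195*(-277) = 10290827/195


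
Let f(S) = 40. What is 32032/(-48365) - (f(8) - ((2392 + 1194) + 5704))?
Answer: 447344218/48365 ≈ 9249.3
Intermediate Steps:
32032/(-48365) - (f(8) - ((2392 + 1194) + 5704)) = 32032/(-48365) - (40 - ((2392 + 1194) + 5704)) = 32032*(-1/48365) - (40 - (3586 + 5704)) = -32032/48365 - (40 - 1*9290) = -32032/48365 - (40 - 9290) = -32032/48365 - 1*(-9250) = -32032/48365 + 9250 = 447344218/48365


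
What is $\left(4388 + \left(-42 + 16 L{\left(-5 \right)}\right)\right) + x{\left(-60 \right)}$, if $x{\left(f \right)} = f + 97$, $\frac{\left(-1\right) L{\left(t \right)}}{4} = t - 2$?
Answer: $4831$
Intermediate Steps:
$L{\left(t \right)} = 8 - 4 t$ ($L{\left(t \right)} = - 4 \left(t - 2\right) = - 4 \left(-2 + t\right) = 8 - 4 t$)
$x{\left(f \right)} = 97 + f$
$\left(4388 + \left(-42 + 16 L{\left(-5 \right)}\right)\right) + x{\left(-60 \right)} = \left(4388 - \left(42 - 16 \left(8 - -20\right)\right)\right) + \left(97 - 60\right) = \left(4388 - \left(42 - 16 \left(8 + 20\right)\right)\right) + 37 = \left(4388 + \left(-42 + 16 \cdot 28\right)\right) + 37 = \left(4388 + \left(-42 + 448\right)\right) + 37 = \left(4388 + 406\right) + 37 = 4794 + 37 = 4831$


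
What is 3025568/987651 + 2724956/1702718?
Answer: 560213900870/120120795387 ≈ 4.6638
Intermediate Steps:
3025568/987651 + 2724956/1702718 = 3025568*(1/987651) + 2724956*(1/1702718) = 432224/141093 + 1362478/851359 = 560213900870/120120795387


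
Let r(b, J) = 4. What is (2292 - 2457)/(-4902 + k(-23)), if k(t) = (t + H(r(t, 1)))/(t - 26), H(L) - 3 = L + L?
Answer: 2695/80062 ≈ 0.033661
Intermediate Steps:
H(L) = 3 + 2*L (H(L) = 3 + (L + L) = 3 + 2*L)
k(t) = (11 + t)/(-26 + t) (k(t) = (t + (3 + 2*4))/(t - 26) = (t + (3 + 8))/(-26 + t) = (t + 11)/(-26 + t) = (11 + t)/(-26 + t))
(2292 - 2457)/(-4902 + k(-23)) = (2292 - 2457)/(-4902 + (11 - 23)/(-26 - 23)) = -165/(-4902 - 12/(-49)) = -165/(-4902 - 1/49*(-12)) = -165/(-4902 + 12/49) = -165/(-240186/49) = -165*(-49/240186) = 2695/80062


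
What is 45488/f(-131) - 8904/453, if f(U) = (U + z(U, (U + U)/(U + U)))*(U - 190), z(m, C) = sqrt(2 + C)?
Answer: -7723554448/415832709 + 22744*sqrt(3)/2753859 ≈ -18.559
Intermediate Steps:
f(U) = (-190 + U)*(U + sqrt(3)) (f(U) = (U + sqrt(2 + (U + U)/(U + U)))*(U - 190) = (U + sqrt(2 + (2*U)/((2*U))))*(-190 + U) = (U + sqrt(2 + (2*U)*(1/(2*U))))*(-190 + U) = (U + sqrt(2 + 1))*(-190 + U) = (U + sqrt(3))*(-190 + U) = (-190 + U)*(U + sqrt(3)))
45488/f(-131) - 8904/453 = 45488/((-131)**2 - 190*(-131) - 190*sqrt(3) - 131*sqrt(3)) - 8904/453 = 45488/(17161 + 24890 - 190*sqrt(3) - 131*sqrt(3)) - 8904*1/453 = 45488/(42051 - 321*sqrt(3)) - 2968/151 = -2968/151 + 45488/(42051 - 321*sqrt(3))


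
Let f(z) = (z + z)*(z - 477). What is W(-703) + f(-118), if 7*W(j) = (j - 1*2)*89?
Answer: 920195/7 ≈ 1.3146e+5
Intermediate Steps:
f(z) = 2*z*(-477 + z) (f(z) = (2*z)*(-477 + z) = 2*z*(-477 + z))
W(j) = -178/7 + 89*j/7 (W(j) = ((j - 1*2)*89)/7 = ((j - 2)*89)/7 = ((-2 + j)*89)/7 = (-178 + 89*j)/7 = -178/7 + 89*j/7)
W(-703) + f(-118) = (-178/7 + (89/7)*(-703)) + 2*(-118)*(-477 - 118) = (-178/7 - 62567/7) + 2*(-118)*(-595) = -62745/7 + 140420 = 920195/7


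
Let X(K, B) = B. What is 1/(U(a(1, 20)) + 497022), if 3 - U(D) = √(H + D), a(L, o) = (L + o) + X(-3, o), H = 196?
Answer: 165675/82344616796 + √237/247033850388 ≈ 2.0120e-6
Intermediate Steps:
a(L, o) = L + 2*o (a(L, o) = (L + o) + o = L + 2*o)
U(D) = 3 - √(196 + D)
1/(U(a(1, 20)) + 497022) = 1/((3 - √(196 + (1 + 2*20))) + 497022) = 1/((3 - √(196 + (1 + 40))) + 497022) = 1/((3 - √(196 + 41)) + 497022) = 1/((3 - √237) + 497022) = 1/(497025 - √237)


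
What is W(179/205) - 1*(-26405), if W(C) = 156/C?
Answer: 4758475/179 ≈ 26584.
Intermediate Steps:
W(179/205) - 1*(-26405) = 156/((179/205)) - 1*(-26405) = 156/((179*(1/205))) + 26405 = 156/(179/205) + 26405 = 156*(205/179) + 26405 = 31980/179 + 26405 = 4758475/179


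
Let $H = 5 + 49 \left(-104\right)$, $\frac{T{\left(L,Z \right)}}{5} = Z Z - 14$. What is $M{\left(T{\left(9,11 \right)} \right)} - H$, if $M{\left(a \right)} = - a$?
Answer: $4556$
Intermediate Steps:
$T{\left(L,Z \right)} = -70 + 5 Z^{2}$ ($T{\left(L,Z \right)} = 5 \left(Z Z - 14\right) = 5 \left(Z^{2} - 14\right) = 5 \left(-14 + Z^{2}\right) = -70 + 5 Z^{2}$)
$H = -5091$ ($H = 5 - 5096 = -5091$)
$M{\left(T{\left(9,11 \right)} \right)} - H = - (-70 + 5 \cdot 11^{2}) - -5091 = - (-70 + 5 \cdot 121) + 5091 = - (-70 + 605) + 5091 = \left(-1\right) 535 + 5091 = -535 + 5091 = 4556$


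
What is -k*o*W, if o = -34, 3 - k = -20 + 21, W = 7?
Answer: 476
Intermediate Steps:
k = 2 (k = 3 - (-20 + 21) = 3 - 1*1 = 3 - 1 = 2)
-k*o*W = -2*(-34)*7 = -(-68)*7 = -1*(-476) = 476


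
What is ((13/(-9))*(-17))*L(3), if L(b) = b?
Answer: 221/3 ≈ 73.667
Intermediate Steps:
((13/(-9))*(-17))*L(3) = ((13/(-9))*(-17))*3 = ((13*(-1/9))*(-17))*3 = -13/9*(-17)*3 = (221/9)*3 = 221/3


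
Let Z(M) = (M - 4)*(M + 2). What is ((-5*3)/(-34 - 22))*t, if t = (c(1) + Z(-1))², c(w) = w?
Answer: 30/7 ≈ 4.2857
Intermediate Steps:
Z(M) = (-4 + M)*(2 + M)
t = 16 (t = (1 + (-8 + (-1)² - 2*(-1)))² = (1 + (-8 + 1 + 2))² = (1 - 5)² = (-4)² = 16)
((-5*3)/(-34 - 22))*t = ((-5*3)/(-34 - 22))*16 = -15/(-56)*16 = -15*(-1/56)*16 = (15/56)*16 = 30/7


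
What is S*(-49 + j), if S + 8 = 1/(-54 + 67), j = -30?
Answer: 8137/13 ≈ 625.92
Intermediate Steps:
S = -103/13 (S = -8 + 1/(-54 + 67) = -8 + 1/13 = -103/13 ≈ -7.9231)
S*(-49 + j) = -103*(-49 - 30)/13 = -103/13*(-79) = 8137/13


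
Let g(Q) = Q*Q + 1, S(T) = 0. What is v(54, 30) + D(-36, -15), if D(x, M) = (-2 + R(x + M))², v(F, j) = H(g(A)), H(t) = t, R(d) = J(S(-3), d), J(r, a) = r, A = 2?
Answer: 9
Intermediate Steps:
R(d) = 0
g(Q) = 1 + Q² (g(Q) = Q² + 1 = 1 + Q²)
v(F, j) = 5 (v(F, j) = 1 + 2² = 1 + 4 = 5)
D(x, M) = 4 (D(x, M) = (-2 + 0)² = (-2)² = 4)
v(54, 30) + D(-36, -15) = 5 + 4 = 9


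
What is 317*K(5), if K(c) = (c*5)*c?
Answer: 39625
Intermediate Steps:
K(c) = 5*c**2 (K(c) = (5*c)*c = 5*c**2)
317*K(5) = 317*(5*5**2) = 317*(5*25) = 317*125 = 39625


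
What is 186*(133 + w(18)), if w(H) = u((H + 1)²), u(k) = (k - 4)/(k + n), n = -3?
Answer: 4461303/179 ≈ 24923.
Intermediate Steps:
u(k) = (-4 + k)/(-3 + k) (u(k) = (k - 4)/(k - 3) = (-4 + k)/(-3 + k))
w(H) = (-4 + (1 + H)²)/(-3 + (1 + H)²) (w(H) = (-4 + (H + 1)²)/(-3 + (H + 1)²) = (-4 + (1 + H)²)/(-3 + (1 + H)²))
186*(133 + w(18)) = 186*(133 + (-4 + (1 + 18)²)/(-3 + (1 + 18)²)) = 186*(133 + (-4 + 19²)/(-3 + 19²)) = 186*(133 + (-4 + 361)/(-3 + 361)) = 186*(133 + 357/358) = 186*(47971/358) = 4461303/179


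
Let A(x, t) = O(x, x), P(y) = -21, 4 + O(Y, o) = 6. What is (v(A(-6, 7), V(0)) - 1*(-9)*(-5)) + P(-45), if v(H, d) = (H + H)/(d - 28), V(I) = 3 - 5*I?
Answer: -1654/25 ≈ -66.160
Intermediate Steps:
O(Y, o) = 2 (O(Y, o) = -4 + 6 = 2)
A(x, t) = 2
v(H, d) = 2*H/(-28 + d) (v(H, d) = (2*H)/(-28 + d) = 2*H/(-28 + d))
(v(A(-6, 7), V(0)) - 1*(-9)*(-5)) + P(-45) = (2*2/(-28 + (3 - 5*0)) - 1*(-9)*(-5)) - 21 = (2*2/(-28 + (3 + 0)) - (-9)*(-5)) - 21 = (2*2/(-28 + 3) - 1*45) - 21 = (2*2/(-25) - 45) - 21 = (2*2*(-1/25) - 45) - 21 = (-4/25 - 45) - 21 = -1129/25 - 21 = -1654/25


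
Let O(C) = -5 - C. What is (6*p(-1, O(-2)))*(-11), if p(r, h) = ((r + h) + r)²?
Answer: -1650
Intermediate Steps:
p(r, h) = (h + 2*r)² (p(r, h) = ((h + r) + r)² = (h + 2*r)²)
(6*p(-1, O(-2)))*(-11) = (6*((-5 - 1*(-2)) + 2*(-1))²)*(-11) = (6*((-5 + 2) - 2)²)*(-11) = (6*(-3 - 2)²)*(-11) = (6*(-5)²)*(-11) = (6*25)*(-11) = 150*(-11) = -1650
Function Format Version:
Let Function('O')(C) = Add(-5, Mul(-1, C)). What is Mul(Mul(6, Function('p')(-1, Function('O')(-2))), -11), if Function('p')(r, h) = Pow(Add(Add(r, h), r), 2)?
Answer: -1650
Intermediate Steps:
Function('p')(r, h) = Pow(Add(h, Mul(2, r)), 2) (Function('p')(r, h) = Pow(Add(Add(h, r), r), 2) = Pow(Add(h, Mul(2, r)), 2))
Mul(Mul(6, Function('p')(-1, Function('O')(-2))), -11) = Mul(Mul(6, Pow(Add(Add(-5, Mul(-1, -2)), Mul(2, -1)), 2)), -11) = Mul(Mul(6, Pow(Add(Add(-5, 2), -2), 2)), -11) = Mul(Mul(6, Pow(Add(-3, -2), 2)), -11) = Mul(Mul(6, Pow(-5, 2)), -11) = Mul(Mul(6, 25), -11) = Mul(150, -11) = -1650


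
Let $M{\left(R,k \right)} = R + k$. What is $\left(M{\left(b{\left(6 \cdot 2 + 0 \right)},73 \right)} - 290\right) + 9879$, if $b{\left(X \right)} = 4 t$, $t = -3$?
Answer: $9650$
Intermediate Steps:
$b{\left(X \right)} = -12$ ($b{\left(X \right)} = 4 \left(-3\right) = -12$)
$\left(M{\left(b{\left(6 \cdot 2 + 0 \right)},73 \right)} - 290\right) + 9879 = \left(\left(-12 + 73\right) - 290\right) + 9879 = \left(61 - 290\right) + 9879 = -229 + 9879 = 9650$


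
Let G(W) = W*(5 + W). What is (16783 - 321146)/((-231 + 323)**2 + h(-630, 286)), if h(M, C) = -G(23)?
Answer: -304363/7820 ≈ -38.921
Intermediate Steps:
h(M, C) = -644 (h(M, C) = -23*(5 + 23) = -23*28 = -1*644 = -644)
(16783 - 321146)/((-231 + 323)**2 + h(-630, 286)) = (16783 - 321146)/((-231 + 323)**2 - 644) = -304363/(92**2 - 644) = -304363/(8464 - 644) = -304363/7820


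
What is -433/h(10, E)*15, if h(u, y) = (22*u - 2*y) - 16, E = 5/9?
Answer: -58455/1826 ≈ -32.013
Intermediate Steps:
E = 5/9 (E = 5*(⅑) = 5/9 ≈ 0.55556)
h(u, y) = -16 - 2*y + 22*u (h(u, y) = (-2*y + 22*u) - 16 = -16 - 2*y + 22*u)
-433/h(10, E)*15 = -433/(-16 - 2*5/9 + 22*10)*15 = -433/(-16 - 10/9 + 220)*15 = -433/1826/9*15 = -433*9/1826*15 = -3897/1826*15 = -58455/1826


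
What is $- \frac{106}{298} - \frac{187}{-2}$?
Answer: $\frac{27757}{298} \approx 93.144$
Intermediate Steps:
$- \frac{106}{298} - \frac{187}{-2} = \left(-106\right) \frac{1}{298} - - \frac{187}{2} = - \frac{53}{149} + \frac{187}{2} = \frac{27757}{298}$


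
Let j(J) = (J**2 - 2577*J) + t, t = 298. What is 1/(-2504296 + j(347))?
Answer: -1/3277808 ≈ -3.0508e-7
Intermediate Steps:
j(J) = 298 + J**2 - 2577*J (j(J) = (J**2 - 2577*J) + 298 = 298 + J**2 - 2577*J)
1/(-2504296 + j(347)) = 1/(-2504296 + (298 + 347**2 - 2577*347)) = 1/(-2504296 + (298 + 120409 - 894219)) = 1/(-2504296 - 773512) = 1/(-3277808) = -1/3277808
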